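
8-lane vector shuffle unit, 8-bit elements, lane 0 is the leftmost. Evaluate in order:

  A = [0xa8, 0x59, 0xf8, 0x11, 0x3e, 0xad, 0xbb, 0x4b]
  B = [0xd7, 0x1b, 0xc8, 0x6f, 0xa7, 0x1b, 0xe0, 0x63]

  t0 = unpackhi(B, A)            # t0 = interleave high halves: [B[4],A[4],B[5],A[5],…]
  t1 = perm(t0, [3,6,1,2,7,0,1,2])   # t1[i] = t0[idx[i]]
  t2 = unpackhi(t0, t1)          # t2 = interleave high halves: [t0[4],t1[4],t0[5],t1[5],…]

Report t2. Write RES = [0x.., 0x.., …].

RES = [0xe0, 0x4b, 0xbb, 0xa7, 0x63, 0x3e, 0x4b, 0x1b]

t0 = [0xa7, 0x3e, 0x1b, 0xad, 0xe0, 0xbb, 0x63, 0x4b]
t1 = [0xad, 0x63, 0x3e, 0x1b, 0x4b, 0xa7, 0x3e, 0x1b]
t2 = [0xe0, 0x4b, 0xbb, 0xa7, 0x63, 0x3e, 0x4b, 0x1b]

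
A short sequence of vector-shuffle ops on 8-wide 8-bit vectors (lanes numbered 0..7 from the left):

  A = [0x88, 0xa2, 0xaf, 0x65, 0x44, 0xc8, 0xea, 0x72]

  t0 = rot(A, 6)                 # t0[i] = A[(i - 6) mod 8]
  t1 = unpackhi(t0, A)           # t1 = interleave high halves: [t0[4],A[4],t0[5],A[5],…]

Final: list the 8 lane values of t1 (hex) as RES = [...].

RES = [0xea, 0x44, 0x72, 0xc8, 0x88, 0xea, 0xa2, 0x72]

t0 = [0xaf, 0x65, 0x44, 0xc8, 0xea, 0x72, 0x88, 0xa2]
t1 = [0xea, 0x44, 0x72, 0xc8, 0x88, 0xea, 0xa2, 0x72]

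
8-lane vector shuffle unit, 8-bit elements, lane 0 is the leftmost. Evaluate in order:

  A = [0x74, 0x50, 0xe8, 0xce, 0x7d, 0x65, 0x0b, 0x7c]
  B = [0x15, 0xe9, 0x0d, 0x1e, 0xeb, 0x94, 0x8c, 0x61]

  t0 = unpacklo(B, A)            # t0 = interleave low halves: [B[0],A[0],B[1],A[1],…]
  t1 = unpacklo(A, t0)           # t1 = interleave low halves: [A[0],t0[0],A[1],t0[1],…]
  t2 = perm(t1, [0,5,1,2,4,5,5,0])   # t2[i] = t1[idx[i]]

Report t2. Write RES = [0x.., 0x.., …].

→ t0 |15|74|e9|50|0d|e8|1e|ce|
→ t1 |74|15|50|74|e8|e9|ce|50|
→ t2 |74|e9|15|50|e8|e9|e9|74|

RES = [ 0x74  0xe9  0x15  0x50  0xe8  0xe9  0xe9  0x74 ]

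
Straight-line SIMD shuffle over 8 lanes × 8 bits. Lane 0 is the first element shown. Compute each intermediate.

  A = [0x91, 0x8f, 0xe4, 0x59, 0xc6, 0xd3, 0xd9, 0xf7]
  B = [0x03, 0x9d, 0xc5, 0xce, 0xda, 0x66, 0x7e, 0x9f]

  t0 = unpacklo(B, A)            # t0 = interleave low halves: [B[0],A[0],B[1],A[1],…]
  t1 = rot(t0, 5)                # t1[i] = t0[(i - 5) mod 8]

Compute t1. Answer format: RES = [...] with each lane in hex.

RES = [ 0x8f  0xc5  0xe4  0xce  0x59  0x03  0x91  0x9d ]

  t0: 03 91 9d 8f c5 e4 ce 59
  t1: 8f c5 e4 ce 59 03 91 9d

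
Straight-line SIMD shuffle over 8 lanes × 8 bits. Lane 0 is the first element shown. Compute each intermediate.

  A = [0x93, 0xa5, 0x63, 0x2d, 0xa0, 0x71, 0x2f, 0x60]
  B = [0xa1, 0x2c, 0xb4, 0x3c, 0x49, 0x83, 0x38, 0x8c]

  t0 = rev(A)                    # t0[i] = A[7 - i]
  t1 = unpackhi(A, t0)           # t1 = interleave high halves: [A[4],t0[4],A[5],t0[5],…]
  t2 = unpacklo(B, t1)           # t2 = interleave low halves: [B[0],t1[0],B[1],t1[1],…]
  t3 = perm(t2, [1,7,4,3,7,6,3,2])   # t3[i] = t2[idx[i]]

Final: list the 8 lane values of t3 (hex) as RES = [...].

  t0: 60 2f 71 a0 2d 63 a5 93
  t1: a0 2d 71 63 2f a5 60 93
  t2: a1 a0 2c 2d b4 71 3c 63
  t3: a0 63 b4 2d 63 3c 2d 2c

RES = [0xa0, 0x63, 0xb4, 0x2d, 0x63, 0x3c, 0x2d, 0x2c]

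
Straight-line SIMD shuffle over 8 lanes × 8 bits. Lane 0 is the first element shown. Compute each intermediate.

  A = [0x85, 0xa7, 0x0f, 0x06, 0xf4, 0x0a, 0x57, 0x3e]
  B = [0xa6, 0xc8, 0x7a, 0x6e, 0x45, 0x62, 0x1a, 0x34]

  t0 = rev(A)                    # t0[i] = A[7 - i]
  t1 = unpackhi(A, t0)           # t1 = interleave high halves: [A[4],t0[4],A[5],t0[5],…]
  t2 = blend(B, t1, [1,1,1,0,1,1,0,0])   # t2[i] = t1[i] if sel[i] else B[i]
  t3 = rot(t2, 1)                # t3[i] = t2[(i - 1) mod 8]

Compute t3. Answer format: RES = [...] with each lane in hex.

  t0: 3e 57 0a f4 06 0f a7 85
  t1: f4 06 0a 0f 57 a7 3e 85
  t2: f4 06 0a 6e 57 a7 1a 34
  t3: 34 f4 06 0a 6e 57 a7 1a

RES = [0x34, 0xf4, 0x06, 0x0a, 0x6e, 0x57, 0xa7, 0x1a]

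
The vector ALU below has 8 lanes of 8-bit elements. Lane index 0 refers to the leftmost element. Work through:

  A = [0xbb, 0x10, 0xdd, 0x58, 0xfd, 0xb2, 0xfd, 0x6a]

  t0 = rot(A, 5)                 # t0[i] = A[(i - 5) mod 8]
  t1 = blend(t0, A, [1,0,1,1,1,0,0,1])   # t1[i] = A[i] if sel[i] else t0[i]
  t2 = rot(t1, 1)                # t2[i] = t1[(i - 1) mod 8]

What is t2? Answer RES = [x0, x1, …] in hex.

RES = [0x6a, 0xbb, 0xfd, 0xdd, 0x58, 0xfd, 0xbb, 0x10]

t0 = [0x58, 0xfd, 0xb2, 0xfd, 0x6a, 0xbb, 0x10, 0xdd]
t1 = [0xbb, 0xfd, 0xdd, 0x58, 0xfd, 0xbb, 0x10, 0x6a]
t2 = [0x6a, 0xbb, 0xfd, 0xdd, 0x58, 0xfd, 0xbb, 0x10]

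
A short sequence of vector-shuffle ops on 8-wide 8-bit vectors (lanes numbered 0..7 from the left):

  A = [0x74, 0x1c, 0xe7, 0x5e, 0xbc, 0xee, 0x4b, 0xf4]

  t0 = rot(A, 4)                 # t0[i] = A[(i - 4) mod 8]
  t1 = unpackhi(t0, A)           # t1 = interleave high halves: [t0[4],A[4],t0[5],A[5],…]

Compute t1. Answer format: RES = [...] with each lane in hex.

t0 = [0xbc, 0xee, 0x4b, 0xf4, 0x74, 0x1c, 0xe7, 0x5e]
t1 = [0x74, 0xbc, 0x1c, 0xee, 0xe7, 0x4b, 0x5e, 0xf4]

RES = [0x74, 0xbc, 0x1c, 0xee, 0xe7, 0x4b, 0x5e, 0xf4]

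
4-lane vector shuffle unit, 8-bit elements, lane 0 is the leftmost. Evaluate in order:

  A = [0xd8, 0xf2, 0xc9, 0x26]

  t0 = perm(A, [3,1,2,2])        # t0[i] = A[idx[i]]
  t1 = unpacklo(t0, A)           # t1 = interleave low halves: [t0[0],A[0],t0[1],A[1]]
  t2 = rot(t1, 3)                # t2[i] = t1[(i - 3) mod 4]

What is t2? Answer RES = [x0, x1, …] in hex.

RES = [ 0xd8  0xf2  0xf2  0x26 ]

→ t0 |26|f2|c9|c9|
→ t1 |26|d8|f2|f2|
→ t2 |d8|f2|f2|26|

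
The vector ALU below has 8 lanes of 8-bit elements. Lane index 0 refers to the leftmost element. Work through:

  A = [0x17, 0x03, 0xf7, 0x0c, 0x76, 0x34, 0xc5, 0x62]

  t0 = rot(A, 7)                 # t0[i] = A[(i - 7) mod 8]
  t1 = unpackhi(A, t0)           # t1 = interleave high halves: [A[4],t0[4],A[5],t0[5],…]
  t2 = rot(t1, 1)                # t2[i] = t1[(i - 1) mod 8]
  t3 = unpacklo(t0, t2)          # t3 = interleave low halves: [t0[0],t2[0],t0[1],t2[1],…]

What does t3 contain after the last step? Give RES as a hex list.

→ t0 |03|f7|0c|76|34|c5|62|17|
→ t1 |76|34|34|c5|c5|62|62|17|
→ t2 |17|76|34|34|c5|c5|62|62|
→ t3 |03|17|f7|76|0c|34|76|34|

RES = [0x03, 0x17, 0xf7, 0x76, 0x0c, 0x34, 0x76, 0x34]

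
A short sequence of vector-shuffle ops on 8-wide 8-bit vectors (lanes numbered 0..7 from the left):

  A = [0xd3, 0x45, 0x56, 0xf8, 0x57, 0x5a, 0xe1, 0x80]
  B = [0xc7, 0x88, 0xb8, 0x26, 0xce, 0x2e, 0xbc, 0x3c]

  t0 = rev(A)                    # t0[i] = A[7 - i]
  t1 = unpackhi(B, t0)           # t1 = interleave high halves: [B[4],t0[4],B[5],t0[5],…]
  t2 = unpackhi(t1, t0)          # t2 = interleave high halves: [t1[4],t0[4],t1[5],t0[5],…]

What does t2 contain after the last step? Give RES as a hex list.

→ t0 |80|e1|5a|57|f8|56|45|d3|
→ t1 |ce|f8|2e|56|bc|45|3c|d3|
→ t2 |bc|f8|45|56|3c|45|d3|d3|

RES = [ 0xbc  0xf8  0x45  0x56  0x3c  0x45  0xd3  0xd3 ]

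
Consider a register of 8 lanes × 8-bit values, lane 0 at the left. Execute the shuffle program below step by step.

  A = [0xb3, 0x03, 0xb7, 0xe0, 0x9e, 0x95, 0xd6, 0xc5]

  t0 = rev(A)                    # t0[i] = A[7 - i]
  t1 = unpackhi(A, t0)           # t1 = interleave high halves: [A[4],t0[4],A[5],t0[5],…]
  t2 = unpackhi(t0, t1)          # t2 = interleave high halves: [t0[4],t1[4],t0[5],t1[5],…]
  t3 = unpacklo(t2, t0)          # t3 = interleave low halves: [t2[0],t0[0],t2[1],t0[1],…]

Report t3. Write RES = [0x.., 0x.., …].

  t0: c5 d6 95 9e e0 b7 03 b3
  t1: 9e e0 95 b7 d6 03 c5 b3
  t2: e0 d6 b7 03 03 c5 b3 b3
  t3: e0 c5 d6 d6 b7 95 03 9e

RES = [0xe0, 0xc5, 0xd6, 0xd6, 0xb7, 0x95, 0x03, 0x9e]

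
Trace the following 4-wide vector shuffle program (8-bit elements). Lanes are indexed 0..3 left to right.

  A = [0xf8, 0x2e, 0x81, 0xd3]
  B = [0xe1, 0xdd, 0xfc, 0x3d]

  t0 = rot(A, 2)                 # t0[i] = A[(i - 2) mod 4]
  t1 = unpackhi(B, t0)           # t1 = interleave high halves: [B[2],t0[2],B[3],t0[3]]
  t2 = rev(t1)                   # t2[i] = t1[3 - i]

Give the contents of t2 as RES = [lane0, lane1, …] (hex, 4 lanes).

  t0: 81 d3 f8 2e
  t1: fc f8 3d 2e
  t2: 2e 3d f8 fc

RES = [0x2e, 0x3d, 0xf8, 0xfc]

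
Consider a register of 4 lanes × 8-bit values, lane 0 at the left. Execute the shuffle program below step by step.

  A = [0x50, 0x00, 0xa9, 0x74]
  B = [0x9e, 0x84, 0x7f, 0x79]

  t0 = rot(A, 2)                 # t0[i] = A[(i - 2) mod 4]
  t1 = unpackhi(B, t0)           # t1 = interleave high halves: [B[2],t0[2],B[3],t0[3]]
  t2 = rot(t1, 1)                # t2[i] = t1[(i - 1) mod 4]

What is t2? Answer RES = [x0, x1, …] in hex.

→ t0 |a9|74|50|00|
→ t1 |7f|50|79|00|
→ t2 |00|7f|50|79|

RES = [0x00, 0x7f, 0x50, 0x79]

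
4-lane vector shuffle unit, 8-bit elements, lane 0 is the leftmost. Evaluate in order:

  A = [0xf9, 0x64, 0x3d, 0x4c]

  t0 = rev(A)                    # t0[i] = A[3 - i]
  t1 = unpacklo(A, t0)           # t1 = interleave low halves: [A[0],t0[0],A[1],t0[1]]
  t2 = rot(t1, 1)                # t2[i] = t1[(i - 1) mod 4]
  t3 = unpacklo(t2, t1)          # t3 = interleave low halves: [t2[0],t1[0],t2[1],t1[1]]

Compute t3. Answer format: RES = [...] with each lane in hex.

  t0: 4c 3d 64 f9
  t1: f9 4c 64 3d
  t2: 3d f9 4c 64
  t3: 3d f9 f9 4c

RES = [0x3d, 0xf9, 0xf9, 0x4c]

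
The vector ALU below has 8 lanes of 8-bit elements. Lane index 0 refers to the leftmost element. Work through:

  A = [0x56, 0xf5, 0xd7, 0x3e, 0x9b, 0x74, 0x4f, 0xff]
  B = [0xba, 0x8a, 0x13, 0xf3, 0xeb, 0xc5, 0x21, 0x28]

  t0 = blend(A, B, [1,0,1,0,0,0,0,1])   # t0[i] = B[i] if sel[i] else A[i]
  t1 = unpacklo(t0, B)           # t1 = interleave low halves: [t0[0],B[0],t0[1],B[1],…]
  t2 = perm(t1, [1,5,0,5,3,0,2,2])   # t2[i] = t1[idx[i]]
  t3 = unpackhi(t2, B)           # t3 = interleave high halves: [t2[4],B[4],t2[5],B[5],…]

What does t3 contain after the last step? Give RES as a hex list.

RES = [0x8a, 0xeb, 0xba, 0xc5, 0xf5, 0x21, 0xf5, 0x28]

→ t0 |ba|f5|13|3e|9b|74|4f|28|
→ t1 |ba|ba|f5|8a|13|13|3e|f3|
→ t2 |ba|13|ba|13|8a|ba|f5|f5|
→ t3 |8a|eb|ba|c5|f5|21|f5|28|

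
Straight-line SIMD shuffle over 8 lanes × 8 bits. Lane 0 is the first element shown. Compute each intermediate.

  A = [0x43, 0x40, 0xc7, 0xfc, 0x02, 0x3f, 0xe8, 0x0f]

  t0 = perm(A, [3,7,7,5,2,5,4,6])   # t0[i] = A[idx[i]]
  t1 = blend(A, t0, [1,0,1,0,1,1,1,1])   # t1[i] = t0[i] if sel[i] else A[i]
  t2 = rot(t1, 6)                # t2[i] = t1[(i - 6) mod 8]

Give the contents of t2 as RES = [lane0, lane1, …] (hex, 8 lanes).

→ t0 |fc|0f|0f|3f|c7|3f|02|e8|
→ t1 |fc|40|0f|fc|c7|3f|02|e8|
→ t2 |0f|fc|c7|3f|02|e8|fc|40|

RES = [ 0x0f  0xfc  0xc7  0x3f  0x02  0xe8  0xfc  0x40 ]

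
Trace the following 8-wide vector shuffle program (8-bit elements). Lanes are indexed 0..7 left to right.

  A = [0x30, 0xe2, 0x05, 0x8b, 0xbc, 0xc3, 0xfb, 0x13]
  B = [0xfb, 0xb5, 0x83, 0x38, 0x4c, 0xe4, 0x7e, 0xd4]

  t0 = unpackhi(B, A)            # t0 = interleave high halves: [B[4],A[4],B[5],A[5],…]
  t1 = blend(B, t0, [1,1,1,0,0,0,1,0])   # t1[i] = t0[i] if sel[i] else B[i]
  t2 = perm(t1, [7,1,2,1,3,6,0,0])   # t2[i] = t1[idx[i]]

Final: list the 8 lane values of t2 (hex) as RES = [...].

  t0: 4c bc e4 c3 7e fb d4 13
  t1: 4c bc e4 38 4c e4 d4 d4
  t2: d4 bc e4 bc 38 d4 4c 4c

RES = [0xd4, 0xbc, 0xe4, 0xbc, 0x38, 0xd4, 0x4c, 0x4c]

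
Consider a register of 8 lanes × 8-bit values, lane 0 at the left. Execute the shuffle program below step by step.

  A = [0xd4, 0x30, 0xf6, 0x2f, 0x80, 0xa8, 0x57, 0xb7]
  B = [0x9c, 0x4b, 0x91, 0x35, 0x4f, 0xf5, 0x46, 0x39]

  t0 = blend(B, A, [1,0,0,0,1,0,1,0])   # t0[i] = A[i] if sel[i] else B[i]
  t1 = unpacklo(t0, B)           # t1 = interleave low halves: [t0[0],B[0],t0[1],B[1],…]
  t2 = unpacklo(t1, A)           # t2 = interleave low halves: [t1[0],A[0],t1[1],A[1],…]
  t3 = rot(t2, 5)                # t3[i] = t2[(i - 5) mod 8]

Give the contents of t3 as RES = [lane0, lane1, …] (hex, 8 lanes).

RES = [ 0x30  0x4b  0xf6  0x4b  0x2f  0xd4  0xd4  0x9c ]

  t0: d4 4b 91 35 80 f5 57 39
  t1: d4 9c 4b 4b 91 91 35 35
  t2: d4 d4 9c 30 4b f6 4b 2f
  t3: 30 4b f6 4b 2f d4 d4 9c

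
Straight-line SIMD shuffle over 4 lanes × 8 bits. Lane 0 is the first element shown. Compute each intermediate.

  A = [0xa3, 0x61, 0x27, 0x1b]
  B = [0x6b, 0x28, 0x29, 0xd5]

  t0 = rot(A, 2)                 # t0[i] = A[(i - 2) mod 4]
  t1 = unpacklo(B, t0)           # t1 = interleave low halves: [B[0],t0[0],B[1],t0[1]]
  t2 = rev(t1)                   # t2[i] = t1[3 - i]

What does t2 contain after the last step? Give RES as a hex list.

RES = [ 0x1b  0x28  0x27  0x6b ]

  t0: 27 1b a3 61
  t1: 6b 27 28 1b
  t2: 1b 28 27 6b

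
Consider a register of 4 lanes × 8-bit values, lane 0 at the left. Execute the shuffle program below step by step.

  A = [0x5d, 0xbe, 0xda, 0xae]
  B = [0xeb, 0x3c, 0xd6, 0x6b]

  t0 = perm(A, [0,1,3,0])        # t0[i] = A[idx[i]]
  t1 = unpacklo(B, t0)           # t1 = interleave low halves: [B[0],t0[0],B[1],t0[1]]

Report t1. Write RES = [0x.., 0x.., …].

RES = [0xeb, 0x5d, 0x3c, 0xbe]

t0 = [0x5d, 0xbe, 0xae, 0x5d]
t1 = [0xeb, 0x5d, 0x3c, 0xbe]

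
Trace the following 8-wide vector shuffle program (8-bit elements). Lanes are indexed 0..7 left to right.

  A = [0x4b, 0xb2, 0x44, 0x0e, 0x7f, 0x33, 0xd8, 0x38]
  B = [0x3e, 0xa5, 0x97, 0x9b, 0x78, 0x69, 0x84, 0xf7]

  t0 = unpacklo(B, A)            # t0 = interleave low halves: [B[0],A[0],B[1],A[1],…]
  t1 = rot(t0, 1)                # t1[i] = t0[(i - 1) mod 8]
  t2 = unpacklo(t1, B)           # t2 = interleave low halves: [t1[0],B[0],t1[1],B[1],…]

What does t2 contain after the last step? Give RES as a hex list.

RES = [ 0x0e  0x3e  0x3e  0xa5  0x4b  0x97  0xa5  0x9b ]

t0 = [0x3e, 0x4b, 0xa5, 0xb2, 0x97, 0x44, 0x9b, 0x0e]
t1 = [0x0e, 0x3e, 0x4b, 0xa5, 0xb2, 0x97, 0x44, 0x9b]
t2 = [0x0e, 0x3e, 0x3e, 0xa5, 0x4b, 0x97, 0xa5, 0x9b]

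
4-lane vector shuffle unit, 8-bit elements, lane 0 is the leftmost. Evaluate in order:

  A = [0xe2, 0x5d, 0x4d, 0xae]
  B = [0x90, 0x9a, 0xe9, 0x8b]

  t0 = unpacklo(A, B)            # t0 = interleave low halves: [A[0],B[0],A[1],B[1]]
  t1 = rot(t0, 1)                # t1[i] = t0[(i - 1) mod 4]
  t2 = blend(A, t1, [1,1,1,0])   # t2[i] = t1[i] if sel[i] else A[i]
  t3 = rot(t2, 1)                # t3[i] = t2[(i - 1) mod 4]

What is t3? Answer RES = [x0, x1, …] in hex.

  t0: e2 90 5d 9a
  t1: 9a e2 90 5d
  t2: 9a e2 90 ae
  t3: ae 9a e2 90

RES = [ 0xae  0x9a  0xe2  0x90 ]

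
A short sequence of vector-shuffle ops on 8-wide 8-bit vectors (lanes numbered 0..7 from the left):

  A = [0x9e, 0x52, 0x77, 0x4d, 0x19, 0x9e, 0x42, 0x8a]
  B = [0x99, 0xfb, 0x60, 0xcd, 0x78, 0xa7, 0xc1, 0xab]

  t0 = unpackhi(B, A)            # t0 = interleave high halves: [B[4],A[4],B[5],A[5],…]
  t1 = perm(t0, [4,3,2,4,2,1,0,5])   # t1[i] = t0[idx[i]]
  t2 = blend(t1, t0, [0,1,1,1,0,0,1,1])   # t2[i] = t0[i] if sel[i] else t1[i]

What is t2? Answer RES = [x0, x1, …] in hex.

RES = [ 0xc1  0x19  0xa7  0x9e  0xa7  0x19  0xab  0x8a ]

  t0: 78 19 a7 9e c1 42 ab 8a
  t1: c1 9e a7 c1 a7 19 78 42
  t2: c1 19 a7 9e a7 19 ab 8a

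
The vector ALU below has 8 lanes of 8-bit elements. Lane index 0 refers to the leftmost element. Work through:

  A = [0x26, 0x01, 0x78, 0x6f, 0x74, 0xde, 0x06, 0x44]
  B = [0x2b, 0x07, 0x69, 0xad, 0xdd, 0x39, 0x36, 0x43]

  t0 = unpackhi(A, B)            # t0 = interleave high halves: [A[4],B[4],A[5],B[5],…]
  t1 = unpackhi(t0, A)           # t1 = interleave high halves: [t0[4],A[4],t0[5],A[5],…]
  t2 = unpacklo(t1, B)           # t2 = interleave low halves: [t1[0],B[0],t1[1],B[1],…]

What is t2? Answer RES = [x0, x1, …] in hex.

t0 = [0x74, 0xdd, 0xde, 0x39, 0x06, 0x36, 0x44, 0x43]
t1 = [0x06, 0x74, 0x36, 0xde, 0x44, 0x06, 0x43, 0x44]
t2 = [0x06, 0x2b, 0x74, 0x07, 0x36, 0x69, 0xde, 0xad]

RES = [ 0x06  0x2b  0x74  0x07  0x36  0x69  0xde  0xad ]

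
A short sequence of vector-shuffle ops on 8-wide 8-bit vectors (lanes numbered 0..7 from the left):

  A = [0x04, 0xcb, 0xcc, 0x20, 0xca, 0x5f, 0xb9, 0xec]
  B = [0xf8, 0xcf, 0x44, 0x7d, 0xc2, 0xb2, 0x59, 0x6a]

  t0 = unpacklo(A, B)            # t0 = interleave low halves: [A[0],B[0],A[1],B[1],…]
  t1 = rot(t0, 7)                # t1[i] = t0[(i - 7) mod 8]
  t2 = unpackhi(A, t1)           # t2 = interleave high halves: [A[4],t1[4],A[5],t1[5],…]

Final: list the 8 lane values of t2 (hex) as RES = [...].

RES = [0xca, 0x44, 0x5f, 0x20, 0xb9, 0x7d, 0xec, 0x04]

→ t0 |04|f8|cb|cf|cc|44|20|7d|
→ t1 |f8|cb|cf|cc|44|20|7d|04|
→ t2 |ca|44|5f|20|b9|7d|ec|04|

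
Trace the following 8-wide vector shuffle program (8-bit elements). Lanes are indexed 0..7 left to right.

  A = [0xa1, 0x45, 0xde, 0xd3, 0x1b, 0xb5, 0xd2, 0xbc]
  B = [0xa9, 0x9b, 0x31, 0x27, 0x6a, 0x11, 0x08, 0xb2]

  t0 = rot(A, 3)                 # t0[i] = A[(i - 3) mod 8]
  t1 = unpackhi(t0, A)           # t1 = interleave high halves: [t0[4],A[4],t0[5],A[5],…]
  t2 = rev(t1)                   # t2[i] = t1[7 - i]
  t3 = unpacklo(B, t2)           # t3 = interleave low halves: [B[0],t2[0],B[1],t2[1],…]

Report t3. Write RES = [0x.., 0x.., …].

  t0: b5 d2 bc a1 45 de d3 1b
  t1: 45 1b de b5 d3 d2 1b bc
  t2: bc 1b d2 d3 b5 de 1b 45
  t3: a9 bc 9b 1b 31 d2 27 d3

RES = [0xa9, 0xbc, 0x9b, 0x1b, 0x31, 0xd2, 0x27, 0xd3]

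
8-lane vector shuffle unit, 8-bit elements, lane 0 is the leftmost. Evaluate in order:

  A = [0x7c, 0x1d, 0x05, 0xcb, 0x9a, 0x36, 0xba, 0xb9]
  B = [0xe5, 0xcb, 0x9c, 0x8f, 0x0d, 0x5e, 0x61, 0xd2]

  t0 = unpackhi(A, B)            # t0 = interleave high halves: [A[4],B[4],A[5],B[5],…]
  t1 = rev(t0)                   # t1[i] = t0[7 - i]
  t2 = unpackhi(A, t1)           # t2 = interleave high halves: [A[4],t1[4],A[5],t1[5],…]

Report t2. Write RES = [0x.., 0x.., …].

→ t0 |9a|0d|36|5e|ba|61|b9|d2|
→ t1 |d2|b9|61|ba|5e|36|0d|9a|
→ t2 |9a|5e|36|36|ba|0d|b9|9a|

RES = [0x9a, 0x5e, 0x36, 0x36, 0xba, 0x0d, 0xb9, 0x9a]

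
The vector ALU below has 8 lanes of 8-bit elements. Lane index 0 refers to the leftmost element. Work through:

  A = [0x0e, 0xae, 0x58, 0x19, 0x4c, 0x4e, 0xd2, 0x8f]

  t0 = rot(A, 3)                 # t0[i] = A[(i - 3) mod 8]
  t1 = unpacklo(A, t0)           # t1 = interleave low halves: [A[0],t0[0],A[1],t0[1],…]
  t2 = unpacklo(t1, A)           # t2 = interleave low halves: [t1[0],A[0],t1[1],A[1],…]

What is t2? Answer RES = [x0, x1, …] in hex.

RES = [ 0x0e  0x0e  0x4e  0xae  0xae  0x58  0xd2  0x19 ]

→ t0 |4e|d2|8f|0e|ae|58|19|4c|
→ t1 |0e|4e|ae|d2|58|8f|19|0e|
→ t2 |0e|0e|4e|ae|ae|58|d2|19|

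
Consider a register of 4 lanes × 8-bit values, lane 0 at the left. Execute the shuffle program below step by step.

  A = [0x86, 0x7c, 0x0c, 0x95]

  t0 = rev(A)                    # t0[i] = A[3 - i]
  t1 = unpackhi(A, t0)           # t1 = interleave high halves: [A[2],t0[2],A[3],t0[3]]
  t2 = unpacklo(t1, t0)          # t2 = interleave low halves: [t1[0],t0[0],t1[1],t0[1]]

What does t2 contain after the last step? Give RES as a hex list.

RES = [ 0x0c  0x95  0x7c  0x0c ]

→ t0 |95|0c|7c|86|
→ t1 |0c|7c|95|86|
→ t2 |0c|95|7c|0c|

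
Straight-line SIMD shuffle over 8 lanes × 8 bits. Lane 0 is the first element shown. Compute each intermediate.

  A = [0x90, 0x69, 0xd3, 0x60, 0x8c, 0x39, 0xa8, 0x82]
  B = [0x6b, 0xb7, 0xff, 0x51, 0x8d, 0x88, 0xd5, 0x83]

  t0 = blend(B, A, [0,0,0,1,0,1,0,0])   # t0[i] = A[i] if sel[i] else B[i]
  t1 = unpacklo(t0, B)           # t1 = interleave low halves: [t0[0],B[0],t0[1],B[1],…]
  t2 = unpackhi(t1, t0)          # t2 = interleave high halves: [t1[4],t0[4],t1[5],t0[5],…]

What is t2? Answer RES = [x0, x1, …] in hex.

  t0: 6b b7 ff 60 8d 39 d5 83
  t1: 6b 6b b7 b7 ff ff 60 51
  t2: ff 8d ff 39 60 d5 51 83

RES = [ 0xff  0x8d  0xff  0x39  0x60  0xd5  0x51  0x83 ]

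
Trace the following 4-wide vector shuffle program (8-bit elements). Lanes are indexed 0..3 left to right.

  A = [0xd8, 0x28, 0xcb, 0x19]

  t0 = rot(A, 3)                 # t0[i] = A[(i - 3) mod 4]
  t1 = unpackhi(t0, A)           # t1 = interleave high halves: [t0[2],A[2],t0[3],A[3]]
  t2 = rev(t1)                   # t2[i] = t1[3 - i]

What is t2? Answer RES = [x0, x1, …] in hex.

→ t0 |28|cb|19|d8|
→ t1 |19|cb|d8|19|
→ t2 |19|d8|cb|19|

RES = [0x19, 0xd8, 0xcb, 0x19]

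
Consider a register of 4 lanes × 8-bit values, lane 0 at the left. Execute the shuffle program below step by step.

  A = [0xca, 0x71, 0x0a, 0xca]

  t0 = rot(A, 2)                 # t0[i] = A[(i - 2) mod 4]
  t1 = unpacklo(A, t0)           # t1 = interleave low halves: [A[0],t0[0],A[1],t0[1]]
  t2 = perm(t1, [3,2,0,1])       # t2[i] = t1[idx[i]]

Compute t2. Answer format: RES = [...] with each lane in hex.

→ t0 |0a|ca|ca|71|
→ t1 |ca|0a|71|ca|
→ t2 |ca|71|ca|0a|

RES = [ 0xca  0x71  0xca  0x0a ]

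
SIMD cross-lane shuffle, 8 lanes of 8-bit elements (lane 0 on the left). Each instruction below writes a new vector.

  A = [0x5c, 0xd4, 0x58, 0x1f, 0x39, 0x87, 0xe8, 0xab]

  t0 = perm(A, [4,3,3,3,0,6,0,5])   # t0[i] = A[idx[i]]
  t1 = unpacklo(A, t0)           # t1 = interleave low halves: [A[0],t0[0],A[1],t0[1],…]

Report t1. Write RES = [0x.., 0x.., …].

→ t0 |39|1f|1f|1f|5c|e8|5c|87|
→ t1 |5c|39|d4|1f|58|1f|1f|1f|

RES = [0x5c, 0x39, 0xd4, 0x1f, 0x58, 0x1f, 0x1f, 0x1f]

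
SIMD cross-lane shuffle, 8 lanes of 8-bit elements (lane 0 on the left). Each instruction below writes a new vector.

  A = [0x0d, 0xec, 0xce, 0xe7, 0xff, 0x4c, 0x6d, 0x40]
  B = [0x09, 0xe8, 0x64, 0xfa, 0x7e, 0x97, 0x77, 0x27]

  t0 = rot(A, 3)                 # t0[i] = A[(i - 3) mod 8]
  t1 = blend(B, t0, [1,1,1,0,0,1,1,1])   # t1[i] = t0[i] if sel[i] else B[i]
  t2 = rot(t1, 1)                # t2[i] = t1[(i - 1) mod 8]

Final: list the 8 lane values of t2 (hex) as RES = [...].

  t0: 4c 6d 40 0d ec ce e7 ff
  t1: 4c 6d 40 fa 7e ce e7 ff
  t2: ff 4c 6d 40 fa 7e ce e7

RES = [ 0xff  0x4c  0x6d  0x40  0xfa  0x7e  0xce  0xe7 ]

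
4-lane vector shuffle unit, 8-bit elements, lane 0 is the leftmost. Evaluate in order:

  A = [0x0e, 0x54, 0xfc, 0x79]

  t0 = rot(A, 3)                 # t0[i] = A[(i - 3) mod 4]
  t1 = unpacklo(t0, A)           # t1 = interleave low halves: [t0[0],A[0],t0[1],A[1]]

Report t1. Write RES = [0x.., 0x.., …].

RES = [0x54, 0x0e, 0xfc, 0x54]

→ t0 |54|fc|79|0e|
→ t1 |54|0e|fc|54|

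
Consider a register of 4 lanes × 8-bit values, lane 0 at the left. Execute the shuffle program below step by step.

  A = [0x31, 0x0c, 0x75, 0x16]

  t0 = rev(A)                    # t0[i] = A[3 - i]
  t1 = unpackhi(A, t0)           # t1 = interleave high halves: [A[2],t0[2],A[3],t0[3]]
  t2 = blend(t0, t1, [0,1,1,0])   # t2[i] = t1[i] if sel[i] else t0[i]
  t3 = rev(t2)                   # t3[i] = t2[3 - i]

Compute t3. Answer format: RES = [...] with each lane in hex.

  t0: 16 75 0c 31
  t1: 75 0c 16 31
  t2: 16 0c 16 31
  t3: 31 16 0c 16

RES = [0x31, 0x16, 0x0c, 0x16]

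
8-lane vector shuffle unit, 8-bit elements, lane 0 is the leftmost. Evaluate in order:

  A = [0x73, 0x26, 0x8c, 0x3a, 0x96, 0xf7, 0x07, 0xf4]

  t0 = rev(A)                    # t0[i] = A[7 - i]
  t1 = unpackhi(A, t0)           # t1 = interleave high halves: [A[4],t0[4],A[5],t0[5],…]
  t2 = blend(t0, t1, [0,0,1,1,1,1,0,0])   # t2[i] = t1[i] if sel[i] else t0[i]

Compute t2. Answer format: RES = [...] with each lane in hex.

RES = [0xf4, 0x07, 0xf7, 0x8c, 0x07, 0x26, 0x26, 0x73]

→ t0 |f4|07|f7|96|3a|8c|26|73|
→ t1 |96|3a|f7|8c|07|26|f4|73|
→ t2 |f4|07|f7|8c|07|26|26|73|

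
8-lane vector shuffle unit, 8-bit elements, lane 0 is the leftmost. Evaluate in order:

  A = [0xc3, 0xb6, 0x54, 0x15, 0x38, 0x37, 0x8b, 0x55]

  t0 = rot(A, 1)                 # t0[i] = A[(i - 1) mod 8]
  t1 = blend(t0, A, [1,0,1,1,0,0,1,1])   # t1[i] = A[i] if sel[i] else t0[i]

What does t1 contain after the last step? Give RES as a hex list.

→ t0 |55|c3|b6|54|15|38|37|8b|
→ t1 |c3|c3|54|15|15|38|8b|55|

RES = [ 0xc3  0xc3  0x54  0x15  0x15  0x38  0x8b  0x55 ]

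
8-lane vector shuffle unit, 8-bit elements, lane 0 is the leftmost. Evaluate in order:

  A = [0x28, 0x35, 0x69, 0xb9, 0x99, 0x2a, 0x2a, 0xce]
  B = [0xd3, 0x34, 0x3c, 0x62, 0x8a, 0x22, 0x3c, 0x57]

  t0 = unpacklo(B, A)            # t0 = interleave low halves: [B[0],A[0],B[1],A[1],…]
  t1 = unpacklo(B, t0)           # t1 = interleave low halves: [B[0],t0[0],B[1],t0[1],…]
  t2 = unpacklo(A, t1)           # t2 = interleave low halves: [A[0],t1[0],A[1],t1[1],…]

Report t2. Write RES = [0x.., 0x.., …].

RES = [0x28, 0xd3, 0x35, 0xd3, 0x69, 0x34, 0xb9, 0x28]

→ t0 |d3|28|34|35|3c|69|62|b9|
→ t1 |d3|d3|34|28|3c|34|62|35|
→ t2 |28|d3|35|d3|69|34|b9|28|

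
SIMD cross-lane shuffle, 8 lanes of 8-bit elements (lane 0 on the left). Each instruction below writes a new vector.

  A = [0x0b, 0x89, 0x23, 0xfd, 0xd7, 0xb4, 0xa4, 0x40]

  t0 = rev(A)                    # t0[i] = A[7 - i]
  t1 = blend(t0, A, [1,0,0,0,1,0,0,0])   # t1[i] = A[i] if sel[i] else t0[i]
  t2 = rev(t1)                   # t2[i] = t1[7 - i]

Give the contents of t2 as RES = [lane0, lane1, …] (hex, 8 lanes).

RES = [0x0b, 0x89, 0x23, 0xd7, 0xd7, 0xb4, 0xa4, 0x0b]

t0 = [0x40, 0xa4, 0xb4, 0xd7, 0xfd, 0x23, 0x89, 0x0b]
t1 = [0x0b, 0xa4, 0xb4, 0xd7, 0xd7, 0x23, 0x89, 0x0b]
t2 = [0x0b, 0x89, 0x23, 0xd7, 0xd7, 0xb4, 0xa4, 0x0b]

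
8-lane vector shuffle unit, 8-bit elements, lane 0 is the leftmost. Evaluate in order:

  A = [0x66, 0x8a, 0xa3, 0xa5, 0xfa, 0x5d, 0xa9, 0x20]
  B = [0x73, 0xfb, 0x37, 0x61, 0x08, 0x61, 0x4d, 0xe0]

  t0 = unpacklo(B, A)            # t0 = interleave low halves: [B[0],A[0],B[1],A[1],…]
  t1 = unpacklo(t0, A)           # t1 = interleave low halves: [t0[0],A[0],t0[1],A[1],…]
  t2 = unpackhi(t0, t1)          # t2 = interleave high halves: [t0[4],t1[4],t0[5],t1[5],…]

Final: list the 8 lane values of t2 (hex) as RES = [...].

→ t0 |73|66|fb|8a|37|a3|61|a5|
→ t1 |73|66|66|8a|fb|a3|8a|a5|
→ t2 |37|fb|a3|a3|61|8a|a5|a5|

RES = [ 0x37  0xfb  0xa3  0xa3  0x61  0x8a  0xa5  0xa5 ]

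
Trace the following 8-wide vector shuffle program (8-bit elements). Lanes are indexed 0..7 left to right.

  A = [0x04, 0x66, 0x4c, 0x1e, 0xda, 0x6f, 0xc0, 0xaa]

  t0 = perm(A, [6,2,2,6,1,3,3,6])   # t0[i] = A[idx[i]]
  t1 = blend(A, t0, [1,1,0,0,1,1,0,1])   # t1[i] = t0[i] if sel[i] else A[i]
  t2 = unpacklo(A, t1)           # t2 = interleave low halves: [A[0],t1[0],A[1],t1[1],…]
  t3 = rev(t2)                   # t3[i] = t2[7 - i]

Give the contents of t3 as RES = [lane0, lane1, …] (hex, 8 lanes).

  t0: c0 4c 4c c0 66 1e 1e c0
  t1: c0 4c 4c 1e 66 1e c0 c0
  t2: 04 c0 66 4c 4c 4c 1e 1e
  t3: 1e 1e 4c 4c 4c 66 c0 04

RES = [0x1e, 0x1e, 0x4c, 0x4c, 0x4c, 0x66, 0xc0, 0x04]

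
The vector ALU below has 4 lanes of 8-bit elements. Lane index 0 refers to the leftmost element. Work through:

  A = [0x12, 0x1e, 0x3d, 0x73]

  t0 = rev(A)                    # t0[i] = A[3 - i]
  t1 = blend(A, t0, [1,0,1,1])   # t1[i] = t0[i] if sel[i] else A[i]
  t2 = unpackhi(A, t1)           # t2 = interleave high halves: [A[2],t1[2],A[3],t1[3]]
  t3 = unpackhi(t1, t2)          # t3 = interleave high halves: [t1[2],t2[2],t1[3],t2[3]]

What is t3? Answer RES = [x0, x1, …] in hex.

→ t0 |73|3d|1e|12|
→ t1 |73|1e|1e|12|
→ t2 |3d|1e|73|12|
→ t3 |1e|73|12|12|

RES = [ 0x1e  0x73  0x12  0x12 ]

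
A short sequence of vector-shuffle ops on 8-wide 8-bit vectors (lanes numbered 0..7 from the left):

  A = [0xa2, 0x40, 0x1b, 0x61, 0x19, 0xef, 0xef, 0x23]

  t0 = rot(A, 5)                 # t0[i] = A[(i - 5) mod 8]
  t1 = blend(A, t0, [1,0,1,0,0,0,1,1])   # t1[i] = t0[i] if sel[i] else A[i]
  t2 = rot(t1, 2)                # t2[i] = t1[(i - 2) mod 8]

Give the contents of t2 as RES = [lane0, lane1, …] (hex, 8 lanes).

  t0: 61 19 ef ef 23 a2 40 1b
  t1: 61 40 ef 61 19 ef 40 1b
  t2: 40 1b 61 40 ef 61 19 ef

RES = [0x40, 0x1b, 0x61, 0x40, 0xef, 0x61, 0x19, 0xef]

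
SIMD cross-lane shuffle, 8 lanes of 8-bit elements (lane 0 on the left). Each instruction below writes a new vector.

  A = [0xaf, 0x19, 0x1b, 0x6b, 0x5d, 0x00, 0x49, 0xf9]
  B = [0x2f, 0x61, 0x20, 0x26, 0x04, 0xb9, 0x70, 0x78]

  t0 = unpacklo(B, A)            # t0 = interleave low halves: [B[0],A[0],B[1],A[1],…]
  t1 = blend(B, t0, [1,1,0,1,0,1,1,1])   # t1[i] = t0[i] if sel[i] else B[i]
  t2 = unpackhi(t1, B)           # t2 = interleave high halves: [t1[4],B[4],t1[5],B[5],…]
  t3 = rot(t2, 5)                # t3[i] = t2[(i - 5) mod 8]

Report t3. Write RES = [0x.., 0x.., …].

RES = [0xb9, 0x26, 0x70, 0x6b, 0x78, 0x04, 0x04, 0x1b]

  t0: 2f af 61 19 20 1b 26 6b
  t1: 2f af 20 19 04 1b 26 6b
  t2: 04 04 1b b9 26 70 6b 78
  t3: b9 26 70 6b 78 04 04 1b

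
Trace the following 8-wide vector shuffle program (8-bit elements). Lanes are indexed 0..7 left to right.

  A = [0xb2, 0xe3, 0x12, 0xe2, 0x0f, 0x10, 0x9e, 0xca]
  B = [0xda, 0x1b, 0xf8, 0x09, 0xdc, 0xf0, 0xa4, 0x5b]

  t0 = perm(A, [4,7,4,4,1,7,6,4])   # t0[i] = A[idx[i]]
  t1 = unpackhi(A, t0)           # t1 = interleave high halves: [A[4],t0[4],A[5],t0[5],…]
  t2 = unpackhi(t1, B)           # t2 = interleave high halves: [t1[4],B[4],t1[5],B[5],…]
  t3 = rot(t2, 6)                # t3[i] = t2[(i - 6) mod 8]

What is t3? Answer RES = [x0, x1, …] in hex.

RES = [ 0x9e  0xf0  0xca  0xa4  0x0f  0x5b  0x9e  0xdc ]

t0 = [0x0f, 0xca, 0x0f, 0x0f, 0xe3, 0xca, 0x9e, 0x0f]
t1 = [0x0f, 0xe3, 0x10, 0xca, 0x9e, 0x9e, 0xca, 0x0f]
t2 = [0x9e, 0xdc, 0x9e, 0xf0, 0xca, 0xa4, 0x0f, 0x5b]
t3 = [0x9e, 0xf0, 0xca, 0xa4, 0x0f, 0x5b, 0x9e, 0xdc]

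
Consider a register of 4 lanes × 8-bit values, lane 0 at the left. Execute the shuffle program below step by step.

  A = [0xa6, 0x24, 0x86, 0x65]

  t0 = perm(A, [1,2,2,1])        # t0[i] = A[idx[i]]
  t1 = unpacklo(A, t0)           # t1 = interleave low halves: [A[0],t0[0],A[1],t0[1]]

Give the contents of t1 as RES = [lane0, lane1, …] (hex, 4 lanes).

RES = [ 0xa6  0x24  0x24  0x86 ]

→ t0 |24|86|86|24|
→ t1 |a6|24|24|86|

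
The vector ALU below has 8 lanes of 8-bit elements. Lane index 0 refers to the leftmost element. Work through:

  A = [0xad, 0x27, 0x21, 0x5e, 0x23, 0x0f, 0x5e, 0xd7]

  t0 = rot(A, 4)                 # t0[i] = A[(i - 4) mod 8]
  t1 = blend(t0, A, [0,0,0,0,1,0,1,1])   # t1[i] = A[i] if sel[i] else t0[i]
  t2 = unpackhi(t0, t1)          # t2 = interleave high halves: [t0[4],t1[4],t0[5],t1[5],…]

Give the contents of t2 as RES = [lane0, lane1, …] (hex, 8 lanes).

→ t0 |23|0f|5e|d7|ad|27|21|5e|
→ t1 |23|0f|5e|d7|23|27|5e|d7|
→ t2 |ad|23|27|27|21|5e|5e|d7|

RES = [0xad, 0x23, 0x27, 0x27, 0x21, 0x5e, 0x5e, 0xd7]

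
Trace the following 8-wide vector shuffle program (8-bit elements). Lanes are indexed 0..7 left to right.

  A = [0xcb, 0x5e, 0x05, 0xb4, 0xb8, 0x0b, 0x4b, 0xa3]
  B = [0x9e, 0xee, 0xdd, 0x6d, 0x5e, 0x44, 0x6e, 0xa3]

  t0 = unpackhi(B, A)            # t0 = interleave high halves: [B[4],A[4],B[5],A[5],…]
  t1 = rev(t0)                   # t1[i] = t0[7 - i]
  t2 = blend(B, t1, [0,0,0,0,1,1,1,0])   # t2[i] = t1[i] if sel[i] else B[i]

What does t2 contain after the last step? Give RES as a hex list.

RES = [ 0x9e  0xee  0xdd  0x6d  0x0b  0x44  0xb8  0xa3 ]

→ t0 |5e|b8|44|0b|6e|4b|a3|a3|
→ t1 |a3|a3|4b|6e|0b|44|b8|5e|
→ t2 |9e|ee|dd|6d|0b|44|b8|a3|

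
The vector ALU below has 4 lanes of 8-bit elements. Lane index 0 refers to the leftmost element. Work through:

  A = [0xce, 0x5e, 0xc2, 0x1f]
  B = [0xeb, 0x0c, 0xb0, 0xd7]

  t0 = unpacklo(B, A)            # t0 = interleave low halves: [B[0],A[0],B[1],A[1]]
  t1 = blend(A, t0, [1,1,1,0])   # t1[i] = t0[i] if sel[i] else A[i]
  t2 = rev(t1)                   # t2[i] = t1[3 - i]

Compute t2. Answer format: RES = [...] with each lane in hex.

RES = [ 0x1f  0x0c  0xce  0xeb ]

t0 = [0xeb, 0xce, 0x0c, 0x5e]
t1 = [0xeb, 0xce, 0x0c, 0x1f]
t2 = [0x1f, 0x0c, 0xce, 0xeb]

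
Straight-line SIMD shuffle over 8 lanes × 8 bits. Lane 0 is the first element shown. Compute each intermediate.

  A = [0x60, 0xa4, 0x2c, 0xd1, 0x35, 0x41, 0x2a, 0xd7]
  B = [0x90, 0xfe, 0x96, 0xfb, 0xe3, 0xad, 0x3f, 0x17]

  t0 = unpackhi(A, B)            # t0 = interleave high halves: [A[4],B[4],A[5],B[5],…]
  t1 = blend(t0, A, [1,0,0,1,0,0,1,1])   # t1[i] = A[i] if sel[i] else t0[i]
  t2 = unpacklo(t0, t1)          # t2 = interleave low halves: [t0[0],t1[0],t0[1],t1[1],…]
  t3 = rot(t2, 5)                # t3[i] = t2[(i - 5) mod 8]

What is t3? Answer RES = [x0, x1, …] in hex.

RES = [ 0xe3  0x41  0x41  0xad  0xd1  0x35  0x60  0xe3 ]

  t0: 35 e3 41 ad 2a 3f d7 17
  t1: 60 e3 41 d1 2a 3f 2a d7
  t2: 35 60 e3 e3 41 41 ad d1
  t3: e3 41 41 ad d1 35 60 e3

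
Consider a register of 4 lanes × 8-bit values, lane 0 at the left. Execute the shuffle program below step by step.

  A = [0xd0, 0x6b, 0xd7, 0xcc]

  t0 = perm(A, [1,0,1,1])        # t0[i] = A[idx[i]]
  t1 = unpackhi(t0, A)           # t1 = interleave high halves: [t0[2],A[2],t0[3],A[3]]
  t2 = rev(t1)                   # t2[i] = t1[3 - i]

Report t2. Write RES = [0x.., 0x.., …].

RES = [0xcc, 0x6b, 0xd7, 0x6b]

t0 = [0x6b, 0xd0, 0x6b, 0x6b]
t1 = [0x6b, 0xd7, 0x6b, 0xcc]
t2 = [0xcc, 0x6b, 0xd7, 0x6b]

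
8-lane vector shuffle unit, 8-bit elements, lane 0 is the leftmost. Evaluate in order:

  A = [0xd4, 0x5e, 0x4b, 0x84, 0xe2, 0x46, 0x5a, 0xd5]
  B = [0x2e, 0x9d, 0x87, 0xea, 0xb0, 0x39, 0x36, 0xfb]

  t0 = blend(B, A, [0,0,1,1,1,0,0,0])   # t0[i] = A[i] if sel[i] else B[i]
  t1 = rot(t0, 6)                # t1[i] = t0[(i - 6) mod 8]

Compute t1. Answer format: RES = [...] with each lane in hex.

→ t0 |2e|9d|4b|84|e2|39|36|fb|
→ t1 |4b|84|e2|39|36|fb|2e|9d|

RES = [0x4b, 0x84, 0xe2, 0x39, 0x36, 0xfb, 0x2e, 0x9d]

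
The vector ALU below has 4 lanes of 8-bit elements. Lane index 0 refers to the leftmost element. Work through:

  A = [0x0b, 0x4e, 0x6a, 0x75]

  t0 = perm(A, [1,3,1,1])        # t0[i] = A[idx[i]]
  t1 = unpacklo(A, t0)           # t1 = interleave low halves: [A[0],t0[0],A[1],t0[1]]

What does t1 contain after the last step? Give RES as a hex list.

t0 = [0x4e, 0x75, 0x4e, 0x4e]
t1 = [0x0b, 0x4e, 0x4e, 0x75]

RES = [0x0b, 0x4e, 0x4e, 0x75]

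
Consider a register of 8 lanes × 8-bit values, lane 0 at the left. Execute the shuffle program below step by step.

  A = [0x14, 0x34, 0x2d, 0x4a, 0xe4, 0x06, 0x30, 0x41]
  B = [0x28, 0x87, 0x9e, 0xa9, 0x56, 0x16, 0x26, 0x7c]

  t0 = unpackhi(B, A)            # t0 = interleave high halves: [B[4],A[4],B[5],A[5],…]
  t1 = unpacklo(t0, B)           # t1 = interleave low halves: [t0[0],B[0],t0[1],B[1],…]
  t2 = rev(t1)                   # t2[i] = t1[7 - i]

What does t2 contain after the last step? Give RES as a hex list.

→ t0 |56|e4|16|06|26|30|7c|41|
→ t1 |56|28|e4|87|16|9e|06|a9|
→ t2 |a9|06|9e|16|87|e4|28|56|

RES = [ 0xa9  0x06  0x9e  0x16  0x87  0xe4  0x28  0x56 ]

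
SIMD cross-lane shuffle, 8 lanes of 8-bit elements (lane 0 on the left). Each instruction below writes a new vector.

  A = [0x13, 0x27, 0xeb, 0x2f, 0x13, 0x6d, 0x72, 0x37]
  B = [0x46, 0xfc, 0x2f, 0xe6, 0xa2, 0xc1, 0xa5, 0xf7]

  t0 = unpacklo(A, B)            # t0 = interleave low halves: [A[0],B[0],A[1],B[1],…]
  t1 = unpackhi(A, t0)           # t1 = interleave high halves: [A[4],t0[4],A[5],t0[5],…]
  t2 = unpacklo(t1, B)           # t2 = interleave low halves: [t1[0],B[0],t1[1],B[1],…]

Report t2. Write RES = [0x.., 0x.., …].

→ t0 |13|46|27|fc|eb|2f|2f|e6|
→ t1 |13|eb|6d|2f|72|2f|37|e6|
→ t2 |13|46|eb|fc|6d|2f|2f|e6|

RES = [ 0x13  0x46  0xeb  0xfc  0x6d  0x2f  0x2f  0xe6 ]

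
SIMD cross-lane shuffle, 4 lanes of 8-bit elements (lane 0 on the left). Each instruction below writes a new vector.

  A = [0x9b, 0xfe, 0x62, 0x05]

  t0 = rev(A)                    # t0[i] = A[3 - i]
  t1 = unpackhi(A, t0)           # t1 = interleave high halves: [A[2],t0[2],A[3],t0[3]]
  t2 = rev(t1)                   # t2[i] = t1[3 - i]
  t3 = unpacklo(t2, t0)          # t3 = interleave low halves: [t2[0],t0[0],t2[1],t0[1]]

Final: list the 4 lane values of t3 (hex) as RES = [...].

RES = [0x9b, 0x05, 0x05, 0x62]

  t0: 05 62 fe 9b
  t1: 62 fe 05 9b
  t2: 9b 05 fe 62
  t3: 9b 05 05 62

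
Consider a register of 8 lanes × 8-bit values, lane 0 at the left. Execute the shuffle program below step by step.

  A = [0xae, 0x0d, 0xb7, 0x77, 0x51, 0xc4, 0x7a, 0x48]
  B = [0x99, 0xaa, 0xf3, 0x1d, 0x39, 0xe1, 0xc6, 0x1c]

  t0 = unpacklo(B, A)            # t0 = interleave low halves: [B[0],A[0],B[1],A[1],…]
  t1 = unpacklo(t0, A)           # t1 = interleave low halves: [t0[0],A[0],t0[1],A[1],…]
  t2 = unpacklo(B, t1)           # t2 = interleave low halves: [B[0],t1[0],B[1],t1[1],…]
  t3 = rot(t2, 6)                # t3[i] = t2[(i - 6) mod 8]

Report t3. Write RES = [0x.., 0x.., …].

RES = [0xaa, 0xae, 0xf3, 0xae, 0x1d, 0x0d, 0x99, 0x99]

→ t0 |99|ae|aa|0d|f3|b7|1d|77|
→ t1 |99|ae|ae|0d|aa|b7|0d|77|
→ t2 |99|99|aa|ae|f3|ae|1d|0d|
→ t3 |aa|ae|f3|ae|1d|0d|99|99|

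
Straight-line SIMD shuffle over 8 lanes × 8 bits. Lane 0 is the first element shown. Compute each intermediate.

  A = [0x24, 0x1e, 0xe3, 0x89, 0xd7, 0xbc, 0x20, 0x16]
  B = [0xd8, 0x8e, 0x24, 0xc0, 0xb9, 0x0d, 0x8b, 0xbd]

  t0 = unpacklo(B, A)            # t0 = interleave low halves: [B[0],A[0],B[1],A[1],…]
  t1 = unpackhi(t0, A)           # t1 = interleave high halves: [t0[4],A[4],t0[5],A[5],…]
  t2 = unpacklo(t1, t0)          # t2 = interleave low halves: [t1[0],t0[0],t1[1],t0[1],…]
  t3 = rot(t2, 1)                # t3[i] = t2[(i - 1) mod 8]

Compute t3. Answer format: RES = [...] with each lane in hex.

  t0: d8 24 8e 1e 24 e3 c0 89
  t1: 24 d7 e3 bc c0 20 89 16
  t2: 24 d8 d7 24 e3 8e bc 1e
  t3: 1e 24 d8 d7 24 e3 8e bc

RES = [ 0x1e  0x24  0xd8  0xd7  0x24  0xe3  0x8e  0xbc ]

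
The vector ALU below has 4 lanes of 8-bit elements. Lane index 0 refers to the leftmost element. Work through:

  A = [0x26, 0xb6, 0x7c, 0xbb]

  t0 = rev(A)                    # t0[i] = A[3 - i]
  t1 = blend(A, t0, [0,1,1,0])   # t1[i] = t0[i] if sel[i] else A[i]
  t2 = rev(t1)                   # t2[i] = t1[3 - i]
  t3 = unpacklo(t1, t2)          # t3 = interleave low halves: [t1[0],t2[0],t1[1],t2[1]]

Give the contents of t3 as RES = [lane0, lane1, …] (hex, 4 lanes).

RES = [0x26, 0xbb, 0x7c, 0xb6]

→ t0 |bb|7c|b6|26|
→ t1 |26|7c|b6|bb|
→ t2 |bb|b6|7c|26|
→ t3 |26|bb|7c|b6|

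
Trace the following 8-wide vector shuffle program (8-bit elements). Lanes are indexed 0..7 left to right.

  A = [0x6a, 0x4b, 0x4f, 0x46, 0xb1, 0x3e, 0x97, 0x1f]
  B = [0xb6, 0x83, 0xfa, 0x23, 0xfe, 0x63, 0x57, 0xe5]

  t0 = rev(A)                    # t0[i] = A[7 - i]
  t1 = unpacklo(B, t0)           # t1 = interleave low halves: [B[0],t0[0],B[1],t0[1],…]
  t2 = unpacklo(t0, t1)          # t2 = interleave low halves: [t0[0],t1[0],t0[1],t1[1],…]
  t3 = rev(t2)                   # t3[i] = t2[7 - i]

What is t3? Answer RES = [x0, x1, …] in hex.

RES = [0x97, 0xb1, 0x83, 0x3e, 0x1f, 0x97, 0xb6, 0x1f]

  t0: 1f 97 3e b1 46 4f 4b 6a
  t1: b6 1f 83 97 fa 3e 23 b1
  t2: 1f b6 97 1f 3e 83 b1 97
  t3: 97 b1 83 3e 1f 97 b6 1f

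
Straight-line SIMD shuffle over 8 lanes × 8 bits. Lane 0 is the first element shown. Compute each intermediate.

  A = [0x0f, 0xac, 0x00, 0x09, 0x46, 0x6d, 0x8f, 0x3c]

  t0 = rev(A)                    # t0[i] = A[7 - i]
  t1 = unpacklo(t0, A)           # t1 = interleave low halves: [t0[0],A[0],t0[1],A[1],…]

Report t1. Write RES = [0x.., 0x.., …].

RES = [0x3c, 0x0f, 0x8f, 0xac, 0x6d, 0x00, 0x46, 0x09]

  t0: 3c 8f 6d 46 09 00 ac 0f
  t1: 3c 0f 8f ac 6d 00 46 09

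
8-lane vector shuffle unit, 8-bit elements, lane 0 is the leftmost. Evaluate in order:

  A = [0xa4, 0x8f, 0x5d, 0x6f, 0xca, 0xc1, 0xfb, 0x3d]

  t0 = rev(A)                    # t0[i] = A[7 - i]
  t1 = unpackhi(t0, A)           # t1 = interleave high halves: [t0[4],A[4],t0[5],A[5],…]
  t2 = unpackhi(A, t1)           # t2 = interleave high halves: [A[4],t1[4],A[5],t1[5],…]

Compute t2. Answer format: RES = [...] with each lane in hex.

→ t0 |3d|fb|c1|ca|6f|5d|8f|a4|
→ t1 |6f|ca|5d|c1|8f|fb|a4|3d|
→ t2 |ca|8f|c1|fb|fb|a4|3d|3d|

RES = [0xca, 0x8f, 0xc1, 0xfb, 0xfb, 0xa4, 0x3d, 0x3d]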